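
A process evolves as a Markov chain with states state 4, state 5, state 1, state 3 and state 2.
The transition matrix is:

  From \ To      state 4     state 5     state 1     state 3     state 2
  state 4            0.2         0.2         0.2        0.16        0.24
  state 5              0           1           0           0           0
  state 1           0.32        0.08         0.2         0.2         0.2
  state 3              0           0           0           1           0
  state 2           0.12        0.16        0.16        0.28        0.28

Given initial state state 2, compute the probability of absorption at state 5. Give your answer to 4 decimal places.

Let h(s) be the probability of absorption at state 5 starting from transient state s. Then h(state 5) = 1 and h(state 3) = 0. By first-step analysis:
h(state 4) = 0.2·h(state 4) + 0.2·1 + 0.2·h(state 1) + 0.16·0 + 0.24·h(state 2)
h(state 1) = 0.32·h(state 4) + 0.08·1 + 0.2·h(state 1) + 0.2·0 + 0.2·h(state 2)
h(state 2) = 0.12·h(state 4) + 0.16·1 + 0.16·h(state 1) + 0.28·0 + 0.28·h(state 2)
Solving: h(state 4) = 0.4599, h(state 1) = 0.3798, h(state 2) = 0.3833.
Starting from state 2, the probability is 0.3833.

0.3833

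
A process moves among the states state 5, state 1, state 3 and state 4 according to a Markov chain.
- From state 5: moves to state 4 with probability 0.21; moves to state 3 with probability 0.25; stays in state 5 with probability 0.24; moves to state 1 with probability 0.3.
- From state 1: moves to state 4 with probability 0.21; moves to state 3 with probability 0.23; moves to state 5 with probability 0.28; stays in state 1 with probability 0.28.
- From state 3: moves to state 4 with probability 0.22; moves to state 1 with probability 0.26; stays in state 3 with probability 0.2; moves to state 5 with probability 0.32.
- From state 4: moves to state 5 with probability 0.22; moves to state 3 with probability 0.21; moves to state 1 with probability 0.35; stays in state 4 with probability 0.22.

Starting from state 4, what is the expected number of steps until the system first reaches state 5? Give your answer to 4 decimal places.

3.8469

Let t(s) be the expected number of steps to first reach state 5 from state s, with t(state 5) = 0. Conditioning on the first step:
t(state 1) = 1 + 0.28·t(state 1) + 0.23·t(state 3) + 0.21·t(state 4)
t(state 3) = 1 + 0.26·t(state 1) + 0.2·t(state 3) + 0.22·t(state 4)
t(state 4) = 1 + 0.35·t(state 1) + 0.21·t(state 3) + 0.22·t(state 4)
Solving: t(state 1) = 3.6244, t(state 3) = 3.4858, t(state 4) = 3.8469.
Expected steps from state 4 to state 5: 3.8469.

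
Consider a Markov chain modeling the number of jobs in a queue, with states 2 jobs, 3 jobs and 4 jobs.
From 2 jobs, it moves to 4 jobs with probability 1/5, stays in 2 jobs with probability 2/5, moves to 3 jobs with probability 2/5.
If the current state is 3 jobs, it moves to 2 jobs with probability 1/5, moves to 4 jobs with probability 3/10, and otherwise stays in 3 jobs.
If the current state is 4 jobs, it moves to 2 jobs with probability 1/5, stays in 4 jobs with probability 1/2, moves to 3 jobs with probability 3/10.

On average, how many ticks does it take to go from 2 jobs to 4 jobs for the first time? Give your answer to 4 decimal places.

Let t(s) be the expected number of ticks to first reach 4 jobs from state s, with t(4 jobs) = 0. Conditioning on the first tick:
t(2 jobs) = 1 + 0.4·t(2 jobs) + 0.4·t(3 jobs)
t(3 jobs) = 1 + 0.2·t(2 jobs) + 0.5·t(3 jobs)
Solving: t(2 jobs) = 4.0909, t(3 jobs) = 3.6364.
Expected ticks from 2 jobs to 4 jobs: 4.0909.

4.0909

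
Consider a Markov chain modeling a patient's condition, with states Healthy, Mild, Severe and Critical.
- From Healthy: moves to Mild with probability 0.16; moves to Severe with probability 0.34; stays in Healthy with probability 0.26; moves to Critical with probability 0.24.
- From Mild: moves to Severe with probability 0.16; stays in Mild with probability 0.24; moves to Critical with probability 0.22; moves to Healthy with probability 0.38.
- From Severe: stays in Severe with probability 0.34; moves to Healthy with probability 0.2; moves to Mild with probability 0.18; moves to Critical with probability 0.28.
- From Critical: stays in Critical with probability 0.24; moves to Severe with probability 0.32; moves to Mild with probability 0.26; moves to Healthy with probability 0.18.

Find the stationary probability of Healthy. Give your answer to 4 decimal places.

0.2472

Let the stationary distribution be π with π = πP and π_1 + π_2 + π_3 + π_4 = 1.
π_1 = 0.26·π_1 + 0.38·π_2 + 0.2·π_3 + 0.18·π_4
π_2 = 0.16·π_1 + 0.24·π_2 + 0.18·π_3 + 0.26·π_4
π_3 = 0.34·π_1 + 0.16·π_2 + 0.34·π_3 + 0.32·π_4
Solving with the normalization constraint gives π = (0.2472, 0.2073, 0.2977, 0.2478).
So the stationary probability of Healthy is 0.2472.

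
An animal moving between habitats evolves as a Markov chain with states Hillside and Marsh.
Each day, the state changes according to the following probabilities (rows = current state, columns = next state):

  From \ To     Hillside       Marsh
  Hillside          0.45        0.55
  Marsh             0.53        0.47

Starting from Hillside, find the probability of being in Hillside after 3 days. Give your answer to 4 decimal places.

Propagate the distribution vector 3 days from Hillside.
After 0 days: (1.0000, 0.0000)
After 1 day: (0.4500, 0.5500)
After 2 days: (0.4940, 0.5060)
After 3 days: (0.4905, 0.5095)
P(in Hillside after 3 days) = 0.4905

0.4905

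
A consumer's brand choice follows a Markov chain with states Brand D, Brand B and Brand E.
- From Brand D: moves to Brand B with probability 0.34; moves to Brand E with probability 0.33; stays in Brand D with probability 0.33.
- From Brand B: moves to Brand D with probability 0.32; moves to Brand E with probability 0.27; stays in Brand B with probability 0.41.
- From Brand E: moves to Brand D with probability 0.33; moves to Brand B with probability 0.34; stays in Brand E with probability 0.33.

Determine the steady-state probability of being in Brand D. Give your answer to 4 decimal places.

Let the stationary distribution be π with π = πP and π_1 + π_2 + π_3 = 1.
π_1 = 0.33·π_1 + 0.32·π_2 + 0.33·π_3
π_2 = 0.34·π_1 + 0.41·π_2 + 0.34·π_3
Solving with the normalization constraint gives π = (0.3263, 0.3656, 0.3081).
So the stationary probability of Brand D is 0.3263.

0.3263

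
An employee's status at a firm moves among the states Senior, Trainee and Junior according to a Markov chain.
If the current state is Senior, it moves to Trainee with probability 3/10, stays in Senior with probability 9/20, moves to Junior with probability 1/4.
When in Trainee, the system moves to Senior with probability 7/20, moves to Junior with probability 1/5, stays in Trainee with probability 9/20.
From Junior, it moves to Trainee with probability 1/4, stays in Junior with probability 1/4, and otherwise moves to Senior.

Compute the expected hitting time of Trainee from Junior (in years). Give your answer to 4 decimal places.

3.6522

Let t(s) be the expected number of years to first reach Trainee from state s, with t(Trainee) = 0. Conditioning on the first year:
t(Senior) = 1 + 0.45·t(Senior) + 0.25·t(Junior)
t(Junior) = 1 + 0.5·t(Senior) + 0.25·t(Junior)
Solving: t(Senior) = 3.4783, t(Junior) = 3.6522.
Expected years from Junior to Trainee: 3.6522.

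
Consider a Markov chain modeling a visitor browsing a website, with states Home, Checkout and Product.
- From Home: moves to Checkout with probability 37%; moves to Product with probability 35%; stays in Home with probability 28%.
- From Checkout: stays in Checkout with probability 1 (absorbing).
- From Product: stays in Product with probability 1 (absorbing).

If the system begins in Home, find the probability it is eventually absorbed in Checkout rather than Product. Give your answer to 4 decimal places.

0.5139

Let h(s) be the probability of absorption at Checkout starting from transient state s. Then h(Checkout) = 1 and h(Product) = 0. By first-step analysis:
h(Home) = 0.28·h(Home) + 0.37·1 + 0.35·0
Solving: h(Home) = 0.5139.
Starting from Home, the probability is 0.5139.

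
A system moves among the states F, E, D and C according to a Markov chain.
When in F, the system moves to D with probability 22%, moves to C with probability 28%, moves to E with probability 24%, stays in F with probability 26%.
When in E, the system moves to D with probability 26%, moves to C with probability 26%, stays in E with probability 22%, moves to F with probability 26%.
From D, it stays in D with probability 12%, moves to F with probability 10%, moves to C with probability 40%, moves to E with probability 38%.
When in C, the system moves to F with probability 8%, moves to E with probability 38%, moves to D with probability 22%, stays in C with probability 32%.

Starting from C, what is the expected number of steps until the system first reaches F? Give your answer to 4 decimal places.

6.9831

Let t(s) be the expected number of steps to first reach F from state s, with t(F) = 0. Conditioning on the first step:
t(E) = 1 + 0.22·t(E) + 0.26·t(D) + 0.26·t(C)
t(D) = 1 + 0.38·t(E) + 0.12·t(D) + 0.4·t(C)
t(C) = 1 + 0.38·t(E) + 0.22·t(D) + 0.32·t(C)
Solving: t(E) = 5.8951, t(D) = 6.8561, t(C) = 6.9831.
Expected steps from C to F: 6.9831.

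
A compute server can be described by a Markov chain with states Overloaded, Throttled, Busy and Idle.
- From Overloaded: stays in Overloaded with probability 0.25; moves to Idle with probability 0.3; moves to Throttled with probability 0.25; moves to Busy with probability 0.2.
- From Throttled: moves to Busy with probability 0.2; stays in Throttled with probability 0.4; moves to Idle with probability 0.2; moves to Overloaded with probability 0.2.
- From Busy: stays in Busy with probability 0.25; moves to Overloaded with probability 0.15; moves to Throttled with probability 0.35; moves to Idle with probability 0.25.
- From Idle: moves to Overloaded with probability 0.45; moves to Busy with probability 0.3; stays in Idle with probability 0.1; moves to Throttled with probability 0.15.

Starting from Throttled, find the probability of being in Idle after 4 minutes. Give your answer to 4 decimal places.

0.2154

Propagate the distribution vector 4 minutes from Throttled.
After 0 minutes: (0.0000, 1.0000, 0.0000, 0.0000)
After 1 minute: (0.2000, 0.4000, 0.2000, 0.2000)
After 2 minutes: (0.2500, 0.3100, 0.2300, 0.2100)
After 3 minutes: (0.2535, 0.2985, 0.2325, 0.2155)
After 4 minutes: (0.2549, 0.2965, 0.2332, 0.2154)
P(in Idle after 4 minutes) = 0.2154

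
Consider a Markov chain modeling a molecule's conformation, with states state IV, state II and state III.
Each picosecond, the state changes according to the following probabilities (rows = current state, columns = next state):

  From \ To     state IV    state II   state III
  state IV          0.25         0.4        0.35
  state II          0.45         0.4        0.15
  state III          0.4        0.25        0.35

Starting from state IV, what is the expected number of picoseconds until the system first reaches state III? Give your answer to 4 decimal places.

3.7037

Let t(s) be the expected number of picoseconds to first reach state III from state s, with t(state III) = 0. Conditioning on the first picosecond:
t(state IV) = 1 + 0.25·t(state IV) + 0.4·t(state II)
t(state II) = 1 + 0.45·t(state IV) + 0.4·t(state II)
Solving: t(state IV) = 3.7037, t(state II) = 4.4444.
Expected picoseconds from state IV to state III: 3.7037.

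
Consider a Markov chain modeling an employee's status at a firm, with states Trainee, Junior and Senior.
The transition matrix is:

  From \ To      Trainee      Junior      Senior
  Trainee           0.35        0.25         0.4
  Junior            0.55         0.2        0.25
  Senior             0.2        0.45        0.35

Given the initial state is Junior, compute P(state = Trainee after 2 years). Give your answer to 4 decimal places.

Sum over the intermediate state after 1 year:
P = P(Junior→Trainee)·P(Trainee→Trainee) + P(Junior→Junior)·P(Junior→Trainee) + P(Junior→Senior)·P(Senior→Trainee)
  = 0.55×0.35 + 0.2×0.55 + 0.25×0.2
  = 0.1925 + 0.1100 + 0.0500 = 0.3525

0.3525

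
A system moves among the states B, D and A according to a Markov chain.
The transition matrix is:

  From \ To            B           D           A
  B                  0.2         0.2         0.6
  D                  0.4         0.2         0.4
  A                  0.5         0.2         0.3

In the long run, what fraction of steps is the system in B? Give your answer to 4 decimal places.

Let the stationary distribution be π with π = πP and π_1 + π_2 + π_3 = 1.
π_1 = 0.2·π_1 + 0.4·π_2 + 0.5·π_3
π_2 = 0.2·π_1 + 0.2·π_2 + 0.2·π_3
Solving with the normalization constraint gives π = (0.3692, 0.2000, 0.4308).
So the stationary probability of B is 0.3692.

0.3692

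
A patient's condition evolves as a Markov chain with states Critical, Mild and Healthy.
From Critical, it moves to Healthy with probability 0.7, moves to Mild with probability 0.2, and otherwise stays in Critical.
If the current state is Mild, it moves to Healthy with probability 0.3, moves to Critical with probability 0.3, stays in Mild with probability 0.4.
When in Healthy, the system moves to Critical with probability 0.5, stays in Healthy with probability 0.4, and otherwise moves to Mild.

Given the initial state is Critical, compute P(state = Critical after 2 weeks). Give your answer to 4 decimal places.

Sum over the intermediate state after 1 week:
P = P(Critical→Critical)·P(Critical→Critical) + P(Critical→Mild)·P(Mild→Critical) + P(Critical→Healthy)·P(Healthy→Critical)
  = 0.1×0.1 + 0.2×0.3 + 0.7×0.5
  = 0.0100 + 0.0600 + 0.3500 = 0.4200

0.4200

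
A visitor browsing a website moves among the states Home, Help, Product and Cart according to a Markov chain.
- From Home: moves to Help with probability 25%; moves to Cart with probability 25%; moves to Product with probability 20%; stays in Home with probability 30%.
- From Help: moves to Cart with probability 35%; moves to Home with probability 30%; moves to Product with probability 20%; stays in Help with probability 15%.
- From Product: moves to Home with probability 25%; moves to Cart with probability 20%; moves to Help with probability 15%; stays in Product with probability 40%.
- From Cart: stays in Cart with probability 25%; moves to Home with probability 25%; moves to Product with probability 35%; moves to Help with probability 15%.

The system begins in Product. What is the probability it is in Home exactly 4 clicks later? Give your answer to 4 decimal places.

Propagate the distribution vector 4 clicks from Product.
After 0 clicks: (0.0000, 0.0000, 1.0000, 0.0000)
After 1 click: (0.2500, 0.1500, 0.4000, 0.2000)
After 2 clicks: (0.2700, 0.1750, 0.3100, 0.2450)
After 3 clicks: (0.2723, 0.1770, 0.2988, 0.2520)
After 4 clicks: (0.2725, 0.1772, 0.2976, 0.2528)
P(in Home after 4 clicks) = 0.2725

0.2725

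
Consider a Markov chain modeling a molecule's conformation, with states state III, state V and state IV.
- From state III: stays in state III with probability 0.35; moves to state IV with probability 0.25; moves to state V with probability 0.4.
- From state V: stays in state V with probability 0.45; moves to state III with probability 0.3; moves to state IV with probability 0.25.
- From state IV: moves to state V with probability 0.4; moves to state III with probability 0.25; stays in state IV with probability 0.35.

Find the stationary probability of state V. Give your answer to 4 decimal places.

0.4211

Let the stationary distribution be π with π = πP and π_1 + π_2 + π_3 = 1.
π_1 = 0.35·π_1 + 0.3·π_2 + 0.25·π_3
π_2 = 0.4·π_1 + 0.45·π_2 + 0.4·π_3
Solving with the normalization constraint gives π = (0.3012, 0.4211, 0.2778).
So the stationary probability of state V is 0.4211.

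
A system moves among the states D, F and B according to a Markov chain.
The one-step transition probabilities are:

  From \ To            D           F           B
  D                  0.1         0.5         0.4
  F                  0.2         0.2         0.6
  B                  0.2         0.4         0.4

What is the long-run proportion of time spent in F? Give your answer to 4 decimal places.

Let the stationary distribution be π with π = πP and π_1 + π_2 + π_3 = 1.
π_1 = 0.1·π_1 + 0.2·π_2 + 0.2·π_3
π_2 = 0.5·π_1 + 0.2·π_2 + 0.4·π_3
Solving with the normalization constraint gives π = (0.1818, 0.3485, 0.4697).
So the stationary probability of F is 0.3485.

0.3485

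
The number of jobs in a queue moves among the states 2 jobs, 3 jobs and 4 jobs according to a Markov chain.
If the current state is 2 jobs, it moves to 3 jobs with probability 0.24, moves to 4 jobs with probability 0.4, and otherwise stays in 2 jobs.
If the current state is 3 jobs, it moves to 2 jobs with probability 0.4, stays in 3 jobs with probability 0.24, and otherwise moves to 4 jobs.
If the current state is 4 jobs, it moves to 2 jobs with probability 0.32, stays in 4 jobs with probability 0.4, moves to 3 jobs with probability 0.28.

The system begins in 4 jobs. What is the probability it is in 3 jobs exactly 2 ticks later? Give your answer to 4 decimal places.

0.2560

Sum over the intermediate state after 1 tick:
P = P(4 jobs→2 jobs)·P(2 jobs→3 jobs) + P(4 jobs→3 jobs)·P(3 jobs→3 jobs) + P(4 jobs→4 jobs)·P(4 jobs→3 jobs)
  = 0.32×0.24 + 0.28×0.24 + 0.4×0.28
  = 0.0768 + 0.0672 + 0.1120 = 0.2560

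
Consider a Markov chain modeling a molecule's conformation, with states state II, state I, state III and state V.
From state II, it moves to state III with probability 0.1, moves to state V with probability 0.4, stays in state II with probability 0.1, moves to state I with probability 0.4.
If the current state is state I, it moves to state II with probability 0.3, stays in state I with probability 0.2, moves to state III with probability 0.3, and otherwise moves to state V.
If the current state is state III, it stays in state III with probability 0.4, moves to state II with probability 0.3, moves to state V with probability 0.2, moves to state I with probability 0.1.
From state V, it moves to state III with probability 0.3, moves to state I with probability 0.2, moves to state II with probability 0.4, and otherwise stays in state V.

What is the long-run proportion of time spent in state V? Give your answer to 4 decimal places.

Let the stationary distribution be π with π = πP and π_1 + π_2 + π_3 + π_4 = 1.
π_1 = 0.1·π_1 + 0.3·π_2 + 0.3·π_3 + 0.4·π_4
π_2 = 0.4·π_1 + 0.2·π_2 + 0.1·π_3 + 0.2·π_4
π_3 = 0.1·π_1 + 0.3·π_2 + 0.4·π_3 + 0.3·π_4
Solving with the normalization constraint gives π = (0.2692, 0.2265, 0.2735, 0.2308).
So the stationary probability of state V is 0.2308.

0.2308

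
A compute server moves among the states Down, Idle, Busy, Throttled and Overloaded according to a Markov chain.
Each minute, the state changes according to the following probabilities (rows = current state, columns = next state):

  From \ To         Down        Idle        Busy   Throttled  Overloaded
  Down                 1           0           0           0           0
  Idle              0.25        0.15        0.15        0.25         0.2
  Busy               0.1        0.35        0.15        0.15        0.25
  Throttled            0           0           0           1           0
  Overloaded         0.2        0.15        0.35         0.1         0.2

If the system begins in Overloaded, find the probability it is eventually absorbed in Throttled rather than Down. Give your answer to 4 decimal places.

Let h(s) be the probability of absorption at Throttled starting from transient state s. Then h(Throttled) = 1 and h(Down) = 0. By first-step analysis:
h(Idle) = 0.25·0 + 0.15·h(Idle) + 0.15·h(Busy) + 0.25·1 + 0.2·h(Overloaded)
h(Busy) = 0.1·0 + 0.35·h(Idle) + 0.15·h(Busy) + 0.15·1 + 0.25·h(Overloaded)
h(Overloaded) = 0.2·0 + 0.15·h(Idle) + 0.35·h(Busy) + 0.1·1 + 0.2·h(Overloaded)
Solving: h(Idle) = 0.4861, h(Busy) = 0.5052, h(Overloaded) = 0.4372.
Starting from Overloaded, the probability is 0.4372.

0.4372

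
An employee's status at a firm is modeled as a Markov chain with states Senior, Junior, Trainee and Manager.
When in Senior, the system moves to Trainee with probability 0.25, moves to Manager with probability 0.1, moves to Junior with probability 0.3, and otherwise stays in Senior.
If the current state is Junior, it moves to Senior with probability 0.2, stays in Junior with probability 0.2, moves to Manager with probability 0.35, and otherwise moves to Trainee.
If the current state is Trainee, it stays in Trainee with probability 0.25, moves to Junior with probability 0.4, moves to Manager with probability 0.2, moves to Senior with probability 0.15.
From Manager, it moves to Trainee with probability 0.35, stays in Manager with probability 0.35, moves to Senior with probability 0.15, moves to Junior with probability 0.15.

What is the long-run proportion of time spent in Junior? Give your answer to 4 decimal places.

0.2627

Let the stationary distribution be π with π = πP and π_1 + π_2 + π_3 + π_4 = 1.
π_1 = 0.35·π_1 + 0.2·π_2 + 0.15·π_3 + 0.15·π_4
π_2 = 0.3·π_1 + 0.2·π_2 + 0.4·π_3 + 0.15·π_4
π_3 = 0.25·π_1 + 0.25·π_2 + 0.25·π_3 + 0.35·π_4
Solving with the normalization constraint gives π = (0.2039, 0.2627, 0.2758, 0.2577).
So the stationary probability of Junior is 0.2627.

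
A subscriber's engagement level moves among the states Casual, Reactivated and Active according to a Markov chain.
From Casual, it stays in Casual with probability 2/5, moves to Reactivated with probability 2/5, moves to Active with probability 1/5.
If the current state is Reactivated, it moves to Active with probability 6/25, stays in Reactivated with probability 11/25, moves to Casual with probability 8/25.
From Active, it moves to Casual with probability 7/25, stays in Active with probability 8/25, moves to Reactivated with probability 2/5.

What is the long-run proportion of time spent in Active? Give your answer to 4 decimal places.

Let the stationary distribution be π with π = πP and π_1 + π_2 + π_3 = 1.
π_1 = 0.4·π_1 + 0.32·π_2 + 0.28·π_3
π_2 = 0.4·π_1 + 0.44·π_2 + 0.4·π_3
Solving with the normalization constraint gives π = (0.3371, 0.4167, 0.2462).
So the stationary probability of Active is 0.2462.

0.2462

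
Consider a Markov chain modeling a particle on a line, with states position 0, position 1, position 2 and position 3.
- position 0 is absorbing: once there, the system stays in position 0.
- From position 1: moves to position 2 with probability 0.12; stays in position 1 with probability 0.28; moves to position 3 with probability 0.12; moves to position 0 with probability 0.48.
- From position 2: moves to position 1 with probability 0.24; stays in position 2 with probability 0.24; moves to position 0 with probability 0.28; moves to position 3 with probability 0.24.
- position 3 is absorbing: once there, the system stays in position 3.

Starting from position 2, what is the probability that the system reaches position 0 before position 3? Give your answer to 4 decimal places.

Let h(s) be the probability of absorption at position 0 starting from transient state s. Then h(position 0) = 1 and h(position 3) = 0. By first-step analysis:
h(position 1) = 0.48·1 + 0.28·h(position 1) + 0.12·h(position 2) + 0.12·0
h(position 2) = 0.28·1 + 0.24·h(position 1) + 0.24·h(position 2) + 0.24·0
Solving: h(position 1) = 0.7685, h(position 2) = 0.6111.
Starting from position 2, the probability is 0.6111.

0.6111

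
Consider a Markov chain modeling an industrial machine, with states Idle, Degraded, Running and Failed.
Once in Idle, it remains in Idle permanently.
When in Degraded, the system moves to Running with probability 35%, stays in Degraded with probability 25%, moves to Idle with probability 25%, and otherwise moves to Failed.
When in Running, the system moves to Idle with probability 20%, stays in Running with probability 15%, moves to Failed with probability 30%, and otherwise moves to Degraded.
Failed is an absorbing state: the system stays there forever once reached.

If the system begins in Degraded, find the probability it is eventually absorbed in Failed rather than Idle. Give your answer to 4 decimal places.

Let h(s) be the probability of absorption at Failed starting from transient state s. Then h(Failed) = 1 and h(Idle) = 0. By first-step analysis:
h(Degraded) = 0.25·0 + 0.25·h(Degraded) + 0.35·h(Running) + 0.15·1
h(Running) = 0.2·0 + 0.35·h(Degraded) + 0.15·h(Running) + 0.3·1
Solving: h(Degraded) = 0.4515, h(Running) = 0.5388.
Starting from Degraded, the probability is 0.4515.

0.4515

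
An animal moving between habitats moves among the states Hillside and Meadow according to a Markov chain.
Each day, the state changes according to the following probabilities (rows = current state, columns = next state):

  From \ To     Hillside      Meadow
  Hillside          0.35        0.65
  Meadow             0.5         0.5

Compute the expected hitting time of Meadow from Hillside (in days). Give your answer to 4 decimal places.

Let t(s) be the expected number of days to first reach Meadow from state s, with t(Meadow) = 0. Conditioning on the first day:
t(Hillside) = 1 + 0.35·t(Hillside)
Solving: t(Hillside) = 1.5385.
Expected days from Hillside to Meadow: 1.5385.

1.5385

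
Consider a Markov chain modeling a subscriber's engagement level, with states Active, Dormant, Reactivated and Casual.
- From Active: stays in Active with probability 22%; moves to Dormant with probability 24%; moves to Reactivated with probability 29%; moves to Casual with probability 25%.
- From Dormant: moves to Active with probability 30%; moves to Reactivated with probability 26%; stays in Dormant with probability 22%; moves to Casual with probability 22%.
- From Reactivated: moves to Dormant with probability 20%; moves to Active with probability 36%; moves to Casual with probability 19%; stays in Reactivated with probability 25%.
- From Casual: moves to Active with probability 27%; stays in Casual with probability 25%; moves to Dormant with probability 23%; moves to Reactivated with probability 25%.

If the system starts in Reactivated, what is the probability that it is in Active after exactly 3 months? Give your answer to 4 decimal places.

0.2867

Propagate the distribution vector 3 months from Reactivated.
After 0 months: (0.0000, 0.0000, 1.0000, 0.0000)
After 1 month: (0.3600, 0.2000, 0.2500, 0.1900)
After 2 months: (0.2805, 0.2241, 0.2664, 0.2290)
After 3 months: (0.2867, 0.2226, 0.2635, 0.2273)
P(in Active after 3 months) = 0.2867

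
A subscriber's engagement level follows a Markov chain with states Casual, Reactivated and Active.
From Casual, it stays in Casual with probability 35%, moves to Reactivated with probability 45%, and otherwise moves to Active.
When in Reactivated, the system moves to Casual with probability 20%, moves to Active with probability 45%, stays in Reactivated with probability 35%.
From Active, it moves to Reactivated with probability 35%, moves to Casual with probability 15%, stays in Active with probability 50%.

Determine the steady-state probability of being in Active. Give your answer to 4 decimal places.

0.4182

Let the stationary distribution be π with π = πP and π_1 + π_2 + π_3 = 1.
π_1 = 0.35·π_1 + 0.2·π_2 + 0.15·π_3
π_2 = 0.45·π_1 + 0.35·π_2 + 0.35·π_3
Solving with the normalization constraint gives π = (0.2107, 0.3711, 0.4182).
So the stationary probability of Active is 0.4182.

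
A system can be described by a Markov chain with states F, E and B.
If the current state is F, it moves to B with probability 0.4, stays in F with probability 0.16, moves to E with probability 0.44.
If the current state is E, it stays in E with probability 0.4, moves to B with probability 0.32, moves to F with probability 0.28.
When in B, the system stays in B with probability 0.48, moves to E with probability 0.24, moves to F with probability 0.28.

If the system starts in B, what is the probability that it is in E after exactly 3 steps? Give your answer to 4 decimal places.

Propagate the distribution vector 3 steps from B.
After 0 steps: (0.0000, 0.0000, 1.0000)
After 1 step: (0.2800, 0.2400, 0.4800)
After 2 steps: (0.2464, 0.3344, 0.4192)
After 3 steps: (0.2504, 0.3428, 0.4068)
P(in E after 3 steps) = 0.3428

0.3428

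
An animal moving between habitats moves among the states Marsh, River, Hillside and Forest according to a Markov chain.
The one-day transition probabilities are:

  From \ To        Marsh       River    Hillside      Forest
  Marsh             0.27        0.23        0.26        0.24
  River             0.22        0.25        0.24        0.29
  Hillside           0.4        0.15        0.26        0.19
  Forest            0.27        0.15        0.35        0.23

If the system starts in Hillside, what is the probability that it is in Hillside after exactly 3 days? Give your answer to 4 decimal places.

Propagate the distribution vector 3 days from Hillside.
After 0 days: (0.0000, 0.0000, 1.0000, 0.0000)
After 1 day: (0.4000, 0.1500, 0.2600, 0.1900)
After 2 days: (0.2963, 0.1970, 0.2741, 0.2326)
After 3 days: (0.2958, 0.1934, 0.2770, 0.2338)
P(in Hillside after 3 days) = 0.2770

0.2770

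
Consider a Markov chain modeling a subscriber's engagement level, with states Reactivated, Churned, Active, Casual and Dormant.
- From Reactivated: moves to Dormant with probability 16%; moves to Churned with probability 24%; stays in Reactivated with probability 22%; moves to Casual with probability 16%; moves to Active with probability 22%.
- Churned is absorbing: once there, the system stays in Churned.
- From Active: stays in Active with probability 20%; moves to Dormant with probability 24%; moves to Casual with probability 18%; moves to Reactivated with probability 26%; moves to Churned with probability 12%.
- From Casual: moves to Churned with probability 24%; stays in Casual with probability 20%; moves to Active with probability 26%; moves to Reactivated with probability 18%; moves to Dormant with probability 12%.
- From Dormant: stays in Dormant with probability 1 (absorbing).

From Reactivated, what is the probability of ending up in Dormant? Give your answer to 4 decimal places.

0.4449

Let h(s) be the probability of absorption at Dormant starting from transient state s. Then h(Dormant) = 1 and h(Churned) = 0. By first-step analysis:
h(Reactivated) = 0.22·h(Reactivated) + 0.24·0 + 0.22·h(Active) + 0.16·h(Casual) + 0.16·1
h(Active) = 0.26·h(Reactivated) + 0.12·0 + 0.2·h(Active) + 0.18·h(Casual) + 0.24·1
h(Casual) = 0.18·h(Reactivated) + 0.24·0 + 0.26·h(Active) + 0.2·h(Casual) + 0.12·1
Solving: h(Reactivated) = 0.4449, h(Active) = 0.5404, h(Casual) = 0.4257.
Starting from Reactivated, the probability is 0.4449.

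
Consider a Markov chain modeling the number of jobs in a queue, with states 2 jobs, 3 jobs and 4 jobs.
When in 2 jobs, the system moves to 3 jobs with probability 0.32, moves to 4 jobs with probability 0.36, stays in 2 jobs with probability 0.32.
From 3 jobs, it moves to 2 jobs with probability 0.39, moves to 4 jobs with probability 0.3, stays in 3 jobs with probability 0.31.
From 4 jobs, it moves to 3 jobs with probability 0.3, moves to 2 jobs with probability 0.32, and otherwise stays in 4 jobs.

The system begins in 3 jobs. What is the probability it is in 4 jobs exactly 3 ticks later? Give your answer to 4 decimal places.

Propagate the distribution vector 3 ticks from 3 jobs.
After 0 ticks: (0.0000, 1.0000, 0.0000)
After 1 tick: (0.3900, 0.3100, 0.3000)
After 2 ticks: (0.3417, 0.3109, 0.3474)
After 3 ticks: (0.3418, 0.3099, 0.3483)
P(in 4 jobs after 3 ticks) = 0.3483

0.3483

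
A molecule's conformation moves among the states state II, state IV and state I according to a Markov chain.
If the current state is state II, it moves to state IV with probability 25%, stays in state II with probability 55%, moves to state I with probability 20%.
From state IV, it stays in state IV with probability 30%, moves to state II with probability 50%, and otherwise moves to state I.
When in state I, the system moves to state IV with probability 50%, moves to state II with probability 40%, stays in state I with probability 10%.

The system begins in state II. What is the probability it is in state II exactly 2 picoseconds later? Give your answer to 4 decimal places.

Sum over the intermediate state after 1 picosecond:
P = P(state II→state II)·P(state II→state II) + P(state II→state IV)·P(state IV→state II) + P(state II→state I)·P(state I→state II)
  = 0.55×0.55 + 0.25×0.5 + 0.2×0.4
  = 0.3025 + 0.1250 + 0.0800 = 0.5075

0.5075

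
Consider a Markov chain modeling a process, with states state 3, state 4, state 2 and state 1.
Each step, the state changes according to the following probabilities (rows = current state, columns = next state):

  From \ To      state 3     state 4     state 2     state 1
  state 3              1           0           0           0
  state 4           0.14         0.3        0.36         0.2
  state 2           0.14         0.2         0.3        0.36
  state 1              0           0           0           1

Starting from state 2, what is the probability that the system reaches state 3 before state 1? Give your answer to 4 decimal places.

0.3014

Let h(s) be the probability of absorption at state 3 starting from transient state s. Then h(state 3) = 1 and h(state 1) = 0. By first-step analysis:
h(state 4) = 0.14·1 + 0.3·h(state 4) + 0.36·h(state 2) + 0.2·0
h(state 2) = 0.14·1 + 0.2·h(state 4) + 0.3·h(state 2) + 0.36·0
Solving: h(state 4) = 0.3550, h(state 2) = 0.3014.
Starting from state 2, the probability is 0.3014.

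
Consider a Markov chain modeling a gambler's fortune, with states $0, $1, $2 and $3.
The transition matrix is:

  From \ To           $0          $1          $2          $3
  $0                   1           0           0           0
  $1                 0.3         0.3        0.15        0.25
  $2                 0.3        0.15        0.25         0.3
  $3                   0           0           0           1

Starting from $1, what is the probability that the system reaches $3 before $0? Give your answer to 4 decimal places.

Let h(s) be the probability of absorption at $3 starting from transient state s. Then h($3) = 1 and h($0) = 0. By first-step analysis:
h($1) = 0.3·0 + 0.3·h($1) + 0.15·h($2) + 0.25·1
h($2) = 0.3·0 + 0.15·h($1) + 0.25·h($2) + 0.3·1
Solving: h($1) = 0.4627, h($2) = 0.4925.
Starting from $1, the probability is 0.4627.

0.4627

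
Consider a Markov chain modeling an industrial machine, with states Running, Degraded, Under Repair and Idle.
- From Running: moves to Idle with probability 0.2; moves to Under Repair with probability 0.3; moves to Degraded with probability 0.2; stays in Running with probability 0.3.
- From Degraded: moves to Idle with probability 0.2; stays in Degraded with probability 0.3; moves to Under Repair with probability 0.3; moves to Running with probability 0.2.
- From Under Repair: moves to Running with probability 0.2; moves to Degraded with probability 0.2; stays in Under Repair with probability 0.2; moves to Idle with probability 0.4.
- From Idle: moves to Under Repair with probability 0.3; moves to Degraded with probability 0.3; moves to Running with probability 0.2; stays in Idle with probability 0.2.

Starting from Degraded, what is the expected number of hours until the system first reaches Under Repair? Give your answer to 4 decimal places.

3.3333

Let t(s) be the expected number of hours to first reach Under Repair from state s, with t(Under Repair) = 0. Conditioning on the first hour:
t(Running) = 1 + 0.3·t(Running) + 0.2·t(Degraded) + 0.2·t(Idle)
t(Degraded) = 1 + 0.2·t(Running) + 0.3·t(Degraded) + 0.2·t(Idle)
t(Idle) = 1 + 0.2·t(Running) + 0.3·t(Degraded) + 0.2·t(Idle)
Solving: t(Running) = 3.3333, t(Degraded) = 3.3333, t(Idle) = 3.3333.
Expected hours from Degraded to Under Repair: 3.3333.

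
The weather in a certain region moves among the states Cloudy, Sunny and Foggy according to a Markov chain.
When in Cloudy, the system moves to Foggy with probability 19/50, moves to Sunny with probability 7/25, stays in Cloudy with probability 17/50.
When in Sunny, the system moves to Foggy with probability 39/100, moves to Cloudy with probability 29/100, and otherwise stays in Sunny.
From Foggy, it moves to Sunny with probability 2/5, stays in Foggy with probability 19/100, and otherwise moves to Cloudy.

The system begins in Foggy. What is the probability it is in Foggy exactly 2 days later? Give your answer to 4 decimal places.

0.3479

Sum over the intermediate state after 1 day:
P = P(Foggy→Cloudy)·P(Cloudy→Foggy) + P(Foggy→Sunny)·P(Sunny→Foggy) + P(Foggy→Foggy)·P(Foggy→Foggy)
  = 0.41×0.38 + 0.4×0.39 + 0.19×0.19
  = 0.1558 + 0.1560 + 0.0361 = 0.3479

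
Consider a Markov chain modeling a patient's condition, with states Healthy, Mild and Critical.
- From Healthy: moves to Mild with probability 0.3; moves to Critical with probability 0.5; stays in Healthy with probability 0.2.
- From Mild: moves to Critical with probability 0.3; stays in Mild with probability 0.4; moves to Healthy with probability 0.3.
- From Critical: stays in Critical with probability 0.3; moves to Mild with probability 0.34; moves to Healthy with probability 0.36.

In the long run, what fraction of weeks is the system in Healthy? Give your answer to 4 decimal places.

Let the stationary distribution be π with π = πP and π_1 + π_2 + π_3 = 1.
π_1 = 0.2·π_1 + 0.3·π_2 + 0.36·π_3
π_2 = 0.3·π_1 + 0.4·π_2 + 0.34·π_3
Solving with the normalization constraint gives π = (0.2923, 0.3493, 0.3585).
So the stationary probability of Healthy is 0.2923.

0.2923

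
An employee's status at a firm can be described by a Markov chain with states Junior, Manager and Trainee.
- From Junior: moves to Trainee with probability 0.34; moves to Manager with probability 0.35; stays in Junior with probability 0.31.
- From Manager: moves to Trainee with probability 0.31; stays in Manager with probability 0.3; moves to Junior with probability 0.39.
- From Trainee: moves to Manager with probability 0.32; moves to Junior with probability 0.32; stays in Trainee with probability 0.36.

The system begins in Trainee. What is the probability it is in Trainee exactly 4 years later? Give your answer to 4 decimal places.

Propagate the distribution vector 4 years from Trainee.
After 0 years: (0.0000, 0.0000, 1.0000)
After 1 year: (0.3200, 0.3200, 0.3600)
After 2 years: (0.3392, 0.3232, 0.3376)
After 3 years: (0.3392, 0.3237, 0.3371)
After 4 years: (0.3393, 0.3237, 0.3370)
P(in Trainee after 4 years) = 0.3370

0.3370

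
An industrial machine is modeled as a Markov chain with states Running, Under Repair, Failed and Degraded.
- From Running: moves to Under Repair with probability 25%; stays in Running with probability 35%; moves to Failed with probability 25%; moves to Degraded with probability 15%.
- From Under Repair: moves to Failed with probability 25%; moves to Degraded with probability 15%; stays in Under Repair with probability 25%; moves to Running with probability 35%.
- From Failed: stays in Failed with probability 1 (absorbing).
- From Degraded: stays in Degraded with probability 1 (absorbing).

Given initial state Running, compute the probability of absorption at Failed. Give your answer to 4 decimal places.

0.6250

Let h(s) be the probability of absorption at Failed starting from transient state s. Then h(Failed) = 1 and h(Degraded) = 0. By first-step analysis:
h(Running) = 0.35·h(Running) + 0.25·h(Under Repair) + 0.25·1 + 0.15·0
h(Under Repair) = 0.35·h(Running) + 0.25·h(Under Repair) + 0.25·1 + 0.15·0
Solving: h(Running) = 0.6250, h(Under Repair) = 0.6250.
Starting from Running, the probability is 0.6250.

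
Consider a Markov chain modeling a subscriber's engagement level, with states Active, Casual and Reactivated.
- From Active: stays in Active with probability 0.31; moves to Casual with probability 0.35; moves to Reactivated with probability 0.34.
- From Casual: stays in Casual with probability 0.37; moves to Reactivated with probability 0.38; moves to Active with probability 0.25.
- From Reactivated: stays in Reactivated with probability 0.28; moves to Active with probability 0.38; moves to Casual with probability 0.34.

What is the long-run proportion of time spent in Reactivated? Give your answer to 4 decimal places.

0.3341

Let the stationary distribution be π with π = πP and π_1 + π_2 + π_3 = 1.
π_1 = 0.31·π_1 + 0.25·π_2 + 0.38·π_3
π_2 = 0.35·π_1 + 0.37·π_2 + 0.34·π_3
Solving with the normalization constraint gives π = (0.3122, 0.3537, 0.3341).
So the stationary probability of Reactivated is 0.3341.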